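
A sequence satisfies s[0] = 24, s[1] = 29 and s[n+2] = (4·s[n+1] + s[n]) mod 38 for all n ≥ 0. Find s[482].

Computing terms: s[0] = 24,  s[1] = 29,  s[2] = 26,  s[3] = 19,  s[4] = 26,  s[5] = 9,  s[6] = 24,  s[7] = 29.
The sequence repeats with period 6.
So s[482] = s[0 + ((482-0) mod 6)] = s[2] = 26.

26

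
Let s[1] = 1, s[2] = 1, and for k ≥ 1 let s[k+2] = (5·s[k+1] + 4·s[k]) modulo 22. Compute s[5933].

7

s[1] = 1,  s[2] = 1,  s[3] = 9,  s[4] = 5,  s[5] = 17,  s[6] = 17,  s[7] = 21,  s[8] = 19,  s[9] = 3,  s[10] = 3,  s[11] = 5,  s[12] = 15,  s[13] = 7,  s[14] = 7,  s[15] = 19,  s[16] = 13,  s[17] = 9,  s[18] = 9,  s[19] = 15,  s[20] = 1,  s[21] = 21,  s[22] = 21,  s[23] = 13,  s[24] = 17,  s[25] = 5,  s[26] = 5,  s[27] = 1,  s[28] = 3,  s[29] = 19,  s[30] = 19,  s[31] = 17,  s[32] = 7,  s[33] = 15,  s[34] = 15,  s[35] = 3,  s[36] = 9,  s[37] = 13,  s[38] = 13,  s[39] = 7,  s[40] = 21,  s[41] = 1,  s[42] = 1.
The sequence repeats with period 40.
So s[5933] = s[1 + ((5933-1) mod 40)] = s[13] = 7.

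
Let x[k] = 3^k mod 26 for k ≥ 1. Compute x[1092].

1

We have x[1] = 3,  x[2] = 9,  x[3] = 1,  x[4] = 3.
Since x[4] = x[1] = 3, the sequence is periodic with period 3.
(1092 - 1) mod 3 = 2, so x[1092] = x[3] = 1.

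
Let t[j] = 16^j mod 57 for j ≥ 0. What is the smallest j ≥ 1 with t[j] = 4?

5

Computing terms: t[0] = 1, t[1] = 16, t[2] = 28, t[3] = 49, t[4] = 43, t[5] = 4, t[6] = 7, t[7] = 55, t[8] = 25, t[9] = 1.
Since t[9] = t[0] = 1, the sequence is periodic with period 9.
The value 4 first appears (with j ≥ 1) at t[5].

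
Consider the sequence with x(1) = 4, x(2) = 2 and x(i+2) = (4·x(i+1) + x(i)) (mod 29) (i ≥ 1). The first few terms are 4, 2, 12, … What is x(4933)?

9

We have x(1) = 4, x(2) = 2, x(3) = 12, x(4) = 21, x(5) = 9, x(6) = 28, x(7) = 5, x(8) = 19, x(9) = 23, x(10) = 24, x(11) = 3, x(12) = 7, x(13) = 2, x(14) = 15, x(15) = 4, x(16) = 2.
Since (x(15), x(16)) = (x(1), x(2)) = (4, 2) (two consecutive terms determine the rest), the sequence is periodic with period 14.
(4933 - 1) mod 14 = 4, so x(4933) = x(5) = 9.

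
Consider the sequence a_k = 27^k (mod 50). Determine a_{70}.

a_1 = 27; a_2 = 29; a_3 = 33; a_4 = 41; a_5 = 7; a_6 = 39; a_7 = 3; a_8 = 31; a_9 = 37; a_{10} = 49; a_{11} = 23; a_{12} = 21; a_{13} = 17; a_{14} = 9; a_{15} = 43; a_{16} = 11; a_{17} = 47; a_{18} = 19; a_{19} = 13; a_{20} = 1; a_{21} = 27.
Since a_{21} = a_1 = 27, the sequence is periodic with period 20.
So a_{70} = a_{1 + ((70-1) mod 20)} = a_{10} = 49.

49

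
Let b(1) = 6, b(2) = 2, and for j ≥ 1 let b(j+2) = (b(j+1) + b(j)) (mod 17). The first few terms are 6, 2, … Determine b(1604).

b(1) = 6; b(2) = 2; b(3) = 8; b(4) = 10; b(5) = 1; b(6) = 11; b(7) = 12; b(8) = 6; b(9) = 1; b(10) = 7; b(11) = 8; b(12) = 15; b(13) = 6; b(14) = 4; b(15) = 10; b(16) = 14; b(17) = 7; b(18) = 4; b(19) = 11; b(20) = 15; b(21) = 9; b(22) = 7; b(23) = 16; b(24) = 6; b(25) = 5; b(26) = 11; b(27) = 16; b(28) = 10; b(29) = 9; b(30) = 2; b(31) = 11; b(32) = 13; b(33) = 7; b(34) = 3; b(35) = 10; b(36) = 13; b(37) = 6; b(38) = 2.
The sequence repeats with period 36.
So b(1604) = b(1 + ((1604-1) mod 36)) = b(20) = 15.

15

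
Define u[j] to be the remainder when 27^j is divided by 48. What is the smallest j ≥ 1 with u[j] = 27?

Computing terms: u[0] = 1; u[1] = 27; u[2] = 9; u[3] = 3; u[4] = 33; u[5] = 27.
Since u[5] = u[1] = 27, the sequence is eventually periodic: after a pre-period of length 1 it cycles with period 4.
The value 27 first appears (with j ≥ 1) at u[1].

1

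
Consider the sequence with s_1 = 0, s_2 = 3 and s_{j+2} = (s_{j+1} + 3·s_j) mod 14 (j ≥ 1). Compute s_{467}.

5

Listing terms: s_1 = 0; s_2 = 3; s_3 = 3; s_4 = 12; s_5 = 7; s_6 = 1; s_7 = 8; s_8 = 11; s_9 = 7; s_{10} = 12; s_{11} = 5; s_{12} = 13; s_{13} = 0; s_{14} = 11; s_{15} = 11; s_{16} = 2; s_{17} = 7; s_{18} = 13; s_{19} = 6; s_{20} = 3; s_{21} = 7; s_{22} = 2; s_{23} = 9; s_{24} = 1; s_{25} = 0; s_{26} = 3.
Since (s_{25}, s_{26}) = (s_1, s_2) = (0, 3) (two consecutive terms determine the rest), the sequence is periodic with period 24.
So s_{467} = s_{1 + ((467-1) mod 24)} = s_{11} = 5.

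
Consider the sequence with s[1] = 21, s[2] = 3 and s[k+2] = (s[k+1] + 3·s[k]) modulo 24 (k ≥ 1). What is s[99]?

18

s[1] = 21; s[2] = 3; s[3] = 18; s[4] = 3; s[5] = 9; s[6] = 18; s[7] = 21; s[8] = 3.
Since (s[7], s[8]) = (s[1], s[2]) = (21, 3) (two consecutive terms determine the rest), the sequence is periodic with period 6.
So s[99] = s[1 + ((99-1) mod 6)] = s[3] = 18.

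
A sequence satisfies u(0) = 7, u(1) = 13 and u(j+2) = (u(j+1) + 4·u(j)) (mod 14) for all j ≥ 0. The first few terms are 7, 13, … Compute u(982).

Listing terms: u(0) = 7; u(1) = 13; u(2) = 13; u(3) = 9; u(4) = 5; u(5) = 13; u(6) = 5; u(7) = 1; u(8) = 7; u(9) = 11; u(10) = 11; u(11) = 13; u(12) = 1; u(13) = 11; u(14) = 1; u(15) = 3; u(16) = 7; u(17) = 5; u(18) = 5; u(19) = 11; u(20) = 3; u(21) = 5; u(22) = 3; u(23) = 9; u(24) = 7; u(25) = 1; u(26) = 1; u(27) = 5; u(28) = 9; u(29) = 1; u(30) = 9; u(31) = 13; u(32) = 7; u(33) = 3; u(34) = 3; u(35) = 1; u(36) = 13; u(37) = 3; u(38) = 13; u(39) = 11; u(40) = 7; u(41) = 9; u(42) = 9; u(43) = 3; u(44) = 11; u(45) = 9; u(46) = 11; u(47) = 5; u(48) = 7; u(49) = 13.
The sequence repeats with period 48.
So u(982) = u(0 + ((982-0) mod 48)) = u(22) = 3.

3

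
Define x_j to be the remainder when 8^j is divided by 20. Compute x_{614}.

We have x_0 = 1, x_1 = 8, x_2 = 4, x_3 = 12, x_4 = 16, x_5 = 8.
Since x_5 = x_1 = 8, the sequence is eventually periodic: after a pre-period of length 1 it cycles with period 4.
For j ≥ 1, x_j depends only on (j - 1) mod 4. (614 - 1) mod 4 = 1, so x_{614} = x_2 = 4.

4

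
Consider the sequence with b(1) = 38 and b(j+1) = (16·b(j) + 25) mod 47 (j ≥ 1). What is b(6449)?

Computing terms: b(1) = 38, b(2) = 22, b(3) = 1, b(4) = 41, b(5) = 23, b(6) = 17, b(7) = 15, b(8) = 30, b(9) = 35, b(10) = 21, b(11) = 32, b(12) = 20, b(13) = 16, b(14) = 46, b(15) = 9, b(16) = 28, b(17) = 3, b(18) = 26, b(19) = 18, b(20) = 31, b(21) = 4, b(22) = 42, b(23) = 39, b(24) = 38.
Since b(24) = b(1) = 38, the sequence is periodic with period 23.
So b(6449) = b(1 + ((6449-1) mod 23)) = b(9) = 35.

35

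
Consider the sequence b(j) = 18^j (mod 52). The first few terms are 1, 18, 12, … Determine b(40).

Computing terms: b(0) = 1; b(1) = 18; b(2) = 12; b(3) = 8; b(4) = 40; b(5) = 44; b(6) = 12.
Since b(6) = b(2) = 12, the sequence is eventually periodic: after a pre-period of length 2 it cycles with period 4.
For j ≥ 2, b(j) depends only on (j - 2) mod 4. (40 - 2) mod 4 = 2, so b(40) = b(4) = 40.

40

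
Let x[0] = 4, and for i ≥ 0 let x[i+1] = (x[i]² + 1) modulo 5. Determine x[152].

x[0] = 4; x[1] = 2; x[2] = 0; x[3] = 1; x[4] = 2.
Since x[4] = x[1] = 2, the sequence is eventually periodic: after a pre-period of length 1 it cycles with period 3.
For i ≥ 1, x[i] depends only on (i - 1) mod 3. (152 - 1) mod 3 = 1, so x[152] = x[2] = 0.

0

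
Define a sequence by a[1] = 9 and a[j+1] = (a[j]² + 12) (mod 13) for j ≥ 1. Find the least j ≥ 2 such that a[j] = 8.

4

Computing terms: a[1] = 9, a[2] = 2, a[3] = 3, a[4] = 8, a[5] = 11, a[6] = 3.
Since a[6] = a[3] = 3, the sequence is eventually periodic: after a pre-period of length 2 it cycles with period 3.
The value 8 first appears (with j ≥ 2) at a[4].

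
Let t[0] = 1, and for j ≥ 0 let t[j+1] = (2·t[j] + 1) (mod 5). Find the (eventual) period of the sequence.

Listing terms: t[0] = 1, t[1] = 3, t[2] = 2, t[3] = 0, t[4] = 1.
The sequence repeats with period 4.

4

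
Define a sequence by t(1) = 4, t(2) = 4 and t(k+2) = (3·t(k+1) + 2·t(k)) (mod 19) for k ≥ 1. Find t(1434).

18

t(1) = 4; t(2) = 4; t(3) = 1; t(4) = 11; t(5) = 16; t(6) = 13; t(7) = 14; t(8) = 11; t(9) = 4; t(10) = 15; t(11) = 15; t(12) = 18; t(13) = 8; t(14) = 3; t(15) = 6; t(16) = 5; t(17) = 8; t(18) = 15; t(19) = 4; t(20) = 4.
The sequence repeats with period 18.
(1434 - 1) mod 18 = 11, so t(1434) = t(12) = 18.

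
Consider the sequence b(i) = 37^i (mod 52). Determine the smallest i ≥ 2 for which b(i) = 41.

7

Computing terms: b(1) = 37,  b(2) = 17,  b(3) = 5,  b(4) = 29,  b(5) = 33,  b(6) = 25,  b(7) = 41,  b(8) = 9,  b(9) = 21,  b(10) = 49,  b(11) = 45,  b(12) = 1,  b(13) = 37.
The sequence repeats with period 12.
The value 41 first appears (with i ≥ 2) at b(7).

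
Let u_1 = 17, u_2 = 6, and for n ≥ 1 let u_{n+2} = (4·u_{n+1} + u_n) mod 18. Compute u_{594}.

6

u_1 = 17, u_2 = 6, u_3 = 5, u_4 = 8, u_5 = 1, u_6 = 12, u_7 = 13, u_8 = 10, u_9 = 17, u_{10} = 6.
The sequence repeats with period 8.
(594 - 1) mod 8 = 1, so u_{594} = u_2 = 6.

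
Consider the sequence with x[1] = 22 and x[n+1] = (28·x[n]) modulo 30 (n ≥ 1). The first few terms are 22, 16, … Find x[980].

Computing terms: x[1] = 22,  x[2] = 16,  x[3] = 28,  x[4] = 4,  x[5] = 22.
Since x[5] = x[1] = 22, the sequence is periodic with period 4.
So x[980] = x[1 + ((980-1) mod 4)] = x[4] = 4.

4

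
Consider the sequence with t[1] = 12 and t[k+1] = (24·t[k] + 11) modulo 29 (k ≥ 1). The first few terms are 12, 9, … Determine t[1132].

Computing terms: t[1] = 12, t[2] = 9, t[3] = 24, t[4] = 7, t[5] = 5, t[6] = 15, t[7] = 23, t[8] = 12.
Since t[8] = t[1] = 12, the sequence is periodic with period 7.
(1132 - 1) mod 7 = 4, so t[1132] = t[5] = 5.

5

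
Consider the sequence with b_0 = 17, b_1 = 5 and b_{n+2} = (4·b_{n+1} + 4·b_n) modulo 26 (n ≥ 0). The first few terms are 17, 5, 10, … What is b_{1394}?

b_0 = 17,  b_1 = 5,  b_2 = 10,  b_3 = 8,  b_4 = 20,  b_5 = 8,  b_6 = 8,  b_7 = 12,  b_8 = 2,  b_9 = 4,  b_{10} = 24,  b_{11} = 8,  b_{12} = 24,  b_{13} = 24,  b_{14} = 10,  b_{15} = 6,  b_{16} = 12,  b_{17} = 20,  b_{18} = 24,  b_{19} = 20,  b_{20} = 20,  b_{21} = 4,  b_{22} = 18,  b_{23} = 10,  b_{24} = 8.
Since (b_{23}, b_{24}) = (b_2, b_3) = (10, 8) (two consecutive terms determine the rest), the sequence is eventually periodic: after a pre-period of length 2 it cycles with period 21.
For n ≥ 2, b_n depends only on (n - 2) mod 21. (1394 - 2) mod 21 = 6, so b_{1394} = b_8 = 2.

2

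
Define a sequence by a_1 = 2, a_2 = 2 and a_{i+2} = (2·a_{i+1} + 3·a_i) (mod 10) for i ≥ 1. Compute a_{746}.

Computing terms: a_1 = 2; a_2 = 2; a_3 = 0; a_4 = 6; a_5 = 2; a_6 = 2.
Since (a_5, a_6) = (a_1, a_2) = (2, 2) (two consecutive terms determine the rest), the sequence is periodic with period 4.
(746 - 1) mod 4 = 1, so a_{746} = a_2 = 2.

2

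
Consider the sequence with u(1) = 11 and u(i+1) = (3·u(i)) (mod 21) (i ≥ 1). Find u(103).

18

u(1) = 11, u(2) = 12, u(3) = 15, u(4) = 3, u(5) = 9, u(6) = 6, u(7) = 18, u(8) = 12.
Since u(8) = u(2) = 12, the sequence is eventually periodic: after a pre-period of length 1 it cycles with period 6.
For i ≥ 2, u(i) depends only on (i - 2) mod 6. (103 - 2) mod 6 = 5, so u(103) = u(7) = 18.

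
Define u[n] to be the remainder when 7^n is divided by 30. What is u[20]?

1

We have u[0] = 1,  u[1] = 7,  u[2] = 19,  u[3] = 13,  u[4] = 1.
The sequence repeats with period 4.
So u[20] = u[0 + ((20-0) mod 4)] = u[0] = 1.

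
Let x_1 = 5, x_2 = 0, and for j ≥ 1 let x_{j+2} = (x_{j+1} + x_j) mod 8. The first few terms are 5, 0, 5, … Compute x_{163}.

1

Computing terms: x_1 = 5,  x_2 = 0,  x_3 = 5,  x_4 = 5,  x_5 = 2,  x_6 = 7,  x_7 = 1,  x_8 = 0,  x_9 = 1,  x_{10} = 1,  x_{11} = 2,  x_{12} = 3,  x_{13} = 5,  x_{14} = 0.
Since (x_{13}, x_{14}) = (x_1, x_2) = (5, 0) (two consecutive terms determine the rest), the sequence is periodic with period 12.
So x_{163} = x_{1 + ((163-1) mod 12)} = x_7 = 1.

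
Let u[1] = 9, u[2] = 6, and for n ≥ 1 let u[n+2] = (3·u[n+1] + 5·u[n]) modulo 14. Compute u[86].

6

Computing terms: u[1] = 9; u[2] = 6; u[3] = 7; u[4] = 9; u[5] = 6.
The sequence repeats with period 3.
(86 - 1) mod 3 = 1, so u[86] = u[2] = 6.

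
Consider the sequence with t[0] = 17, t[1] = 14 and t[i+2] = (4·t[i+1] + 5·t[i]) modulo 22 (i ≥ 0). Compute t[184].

Computing terms: t[0] = 17, t[1] = 14, t[2] = 9, t[3] = 18, t[4] = 7, t[5] = 8, t[6] = 1, t[7] = 0, t[8] = 5, t[9] = 20, t[10] = 17, t[11] = 14.
The sequence repeats with period 10.
(184 - 0) mod 10 = 4, so t[184] = t[4] = 7.

7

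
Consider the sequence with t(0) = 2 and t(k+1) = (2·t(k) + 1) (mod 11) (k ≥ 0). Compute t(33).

t(0) = 2,  t(1) = 5,  t(2) = 0,  t(3) = 1,  t(4) = 3,  t(5) = 7,  t(6) = 4,  t(7) = 9,  t(8) = 8,  t(9) = 6,  t(10) = 2.
The sequence repeats with period 10.
(33 - 0) mod 10 = 3, so t(33) = t(3) = 1.

1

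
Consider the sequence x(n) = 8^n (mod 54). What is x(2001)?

26

Computing terms: x(0) = 1; x(1) = 8; x(2) = 10; x(3) = 26; x(4) = 46; x(5) = 44; x(6) = 28; x(7) = 8.
Since x(7) = x(1) = 8, the sequence is eventually periodic: after a pre-period of length 1 it cycles with period 6.
For n ≥ 1, x(n) depends only on (n - 1) mod 6. (2001 - 1) mod 6 = 2, so x(2001) = x(3) = 26.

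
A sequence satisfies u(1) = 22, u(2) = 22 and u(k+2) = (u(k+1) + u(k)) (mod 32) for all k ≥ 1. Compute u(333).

12

We have u(1) = 22; u(2) = 22; u(3) = 12; u(4) = 2; u(5) = 14; u(6) = 16; u(7) = 30; u(8) = 14; u(9) = 12; u(10) = 26; u(11) = 6; u(12) = 0; u(13) = 6; u(14) = 6; u(15) = 12; u(16) = 18; u(17) = 30; u(18) = 16; u(19) = 14; u(20) = 30; u(21) = 12; u(22) = 10; u(23) = 22; u(24) = 0; u(25) = 22; u(26) = 22.
The sequence repeats with period 24.
(333 - 1) mod 24 = 20, so u(333) = u(21) = 12.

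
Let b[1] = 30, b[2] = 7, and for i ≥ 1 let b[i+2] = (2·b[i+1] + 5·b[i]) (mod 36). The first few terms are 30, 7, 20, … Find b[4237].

30

b[1] = 30,  b[2] = 7,  b[3] = 20,  b[4] = 3,  b[5] = 34,  b[6] = 11,  b[7] = 12,  b[8] = 7,  b[9] = 2,  b[10] = 3,  b[11] = 16,  b[12] = 11,  b[13] = 30,  b[14] = 7.
Since (b[13], b[14]) = (b[1], b[2]) = (30, 7) (two consecutive terms determine the rest), the sequence is periodic with period 12.
(4237 - 1) mod 12 = 0, so b[4237] = b[1] = 30.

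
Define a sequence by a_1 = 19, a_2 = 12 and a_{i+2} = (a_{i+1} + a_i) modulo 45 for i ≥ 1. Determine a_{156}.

a_1 = 19,  a_2 = 12,  a_3 = 31,  a_4 = 43,  a_5 = 29,  a_6 = 27,  a_7 = 11,  a_8 = 38,  a_9 = 4,  a_{10} = 42,  a_{11} = 1,  a_{12} = 43,  a_{13} = 44,  a_{14} = 42,  a_{15} = 41,  a_{16} = 38,  a_{17} = 34,  a_{18} = 27,  a_{19} = 16,  a_{20} = 43,  a_{21} = 14,  a_{22} = 12,  a_{23} = 26,  a_{24} = 38,  a_{25} = 19,  a_{26} = 12.
The sequence repeats with period 24.
(156 - 1) mod 24 = 11, so a_{156} = a_{12} = 43.

43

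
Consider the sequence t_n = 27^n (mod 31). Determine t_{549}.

23

Computing terms: t_0 = 1,  t_1 = 27,  t_2 = 16,  t_3 = 29,  t_4 = 8,  t_5 = 30,  t_6 = 4,  t_7 = 15,  t_8 = 2,  t_9 = 23,  t_{10} = 1.
The sequence repeats with period 10.
So t_{549} = t_{0 + ((549-0) mod 10)} = t_9 = 23.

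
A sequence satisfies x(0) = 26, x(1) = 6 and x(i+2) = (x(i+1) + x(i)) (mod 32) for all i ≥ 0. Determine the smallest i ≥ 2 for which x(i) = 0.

2

We have x(0) = 26,  x(1) = 6,  x(2) = 0,  x(3) = 6,  x(4) = 6,  x(5) = 12,  x(6) = 18,  x(7) = 30,  x(8) = 16,  x(9) = 14,  x(10) = 30,  x(11) = 12,  x(12) = 10,  x(13) = 22,  x(14) = 0,  x(15) = 22,  x(16) = 22,  x(17) = 12,  x(18) = 2,  x(19) = 14,  x(20) = 16,  x(21) = 30,  x(22) = 14,  x(23) = 12,  x(24) = 26,  x(25) = 6.
The sequence repeats with period 24.
The value 0 first appears (with i ≥ 2) at x(2).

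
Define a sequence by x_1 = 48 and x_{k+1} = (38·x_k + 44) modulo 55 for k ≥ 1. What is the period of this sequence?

5

x_1 = 48, x_2 = 53, x_3 = 23, x_4 = 38, x_5 = 3, x_6 = 48.
Since x_6 = x_1 = 48, the sequence is periodic with period 5.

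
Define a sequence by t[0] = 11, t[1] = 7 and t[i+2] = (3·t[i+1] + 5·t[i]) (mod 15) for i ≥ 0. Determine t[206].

We have t[0] = 11,  t[1] = 7,  t[2] = 1,  t[3] = 8,  t[4] = 14,  t[5] = 7,  t[6] = 1.
Since (t[5], t[6]) = (t[1], t[2]) = (7, 1) (two consecutive terms determine the rest), the sequence is eventually periodic: after a pre-period of length 1 it cycles with period 4.
For i ≥ 1, t[i] depends only on (i - 1) mod 4. (206 - 1) mod 4 = 1, so t[206] = t[2] = 1.

1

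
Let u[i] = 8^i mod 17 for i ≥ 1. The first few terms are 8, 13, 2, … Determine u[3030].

Computing terms: u[1] = 8, u[2] = 13, u[3] = 2, u[4] = 16, u[5] = 9, u[6] = 4, u[7] = 15, u[8] = 1, u[9] = 8.
Since u[9] = u[1] = 8, the sequence is periodic with period 8.
So u[3030] = u[1 + ((3030-1) mod 8)] = u[6] = 4.

4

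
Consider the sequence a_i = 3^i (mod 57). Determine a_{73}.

Computing terms: a_1 = 3, a_2 = 9, a_3 = 27, a_4 = 24, a_5 = 15, a_6 = 45, a_7 = 21, a_8 = 6, a_9 = 18, a_{10} = 54, a_{11} = 48, a_{12} = 30, a_{13} = 33, a_{14} = 42, a_{15} = 12, a_{16} = 36, a_{17} = 51, a_{18} = 39, a_{19} = 3.
The sequence repeats with period 18.
(73 - 1) mod 18 = 0, so a_{73} = a_1 = 3.

3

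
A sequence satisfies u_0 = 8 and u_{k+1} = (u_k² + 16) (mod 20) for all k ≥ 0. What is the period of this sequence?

3

Computing terms: u_0 = 8, u_1 = 0, u_2 = 16, u_3 = 12, u_4 = 0.
Since u_4 = u_1 = 0, the sequence is eventually periodic: after a pre-period of length 1 it cycles with period 3.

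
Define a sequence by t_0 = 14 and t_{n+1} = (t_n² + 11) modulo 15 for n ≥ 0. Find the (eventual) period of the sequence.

Listing terms: t_0 = 14,  t_1 = 12,  t_2 = 5,  t_3 = 6,  t_4 = 2,  t_5 = 0,  t_6 = 11,  t_7 = 12.
Since t_7 = t_1 = 12, the sequence is eventually periodic: after a pre-period of length 1 it cycles with period 6.

6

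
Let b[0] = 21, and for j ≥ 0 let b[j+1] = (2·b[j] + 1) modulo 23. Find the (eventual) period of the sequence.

11

b[0] = 21,  b[1] = 20,  b[2] = 18,  b[3] = 14,  b[4] = 6,  b[5] = 13,  b[6] = 4,  b[7] = 9,  b[8] = 19,  b[9] = 16,  b[10] = 10,  b[11] = 21.
Since b[11] = b[0] = 21, the sequence is periodic with period 11.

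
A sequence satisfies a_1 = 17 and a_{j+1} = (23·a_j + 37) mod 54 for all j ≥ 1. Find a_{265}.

a_1 = 17; a_2 = 50; a_3 = 53; a_4 = 14; a_5 = 35; a_6 = 32; a_7 = 17.
The sequence repeats with period 6.
(265 - 1) mod 6 = 0, so a_{265} = a_1 = 17.

17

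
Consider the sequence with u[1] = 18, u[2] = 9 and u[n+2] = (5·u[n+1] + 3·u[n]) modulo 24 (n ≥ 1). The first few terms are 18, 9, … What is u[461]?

3

Listing terms: u[1] = 18,  u[2] = 9,  u[3] = 3,  u[4] = 18,  u[5] = 3,  u[6] = 21,  u[7] = 18,  u[8] = 9.
Since (u[7], u[8]) = (u[1], u[2]) = (18, 9) (two consecutive terms determine the rest), the sequence is periodic with period 6.
(461 - 1) mod 6 = 4, so u[461] = u[5] = 3.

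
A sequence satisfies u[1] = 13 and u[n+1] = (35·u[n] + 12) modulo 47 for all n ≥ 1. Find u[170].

We have u[1] = 13, u[2] = 44, u[3] = 1, u[4] = 0, u[5] = 12, u[6] = 9, u[7] = 45, u[8] = 36, u[9] = 3, u[10] = 23, u[11] = 18, u[12] = 31, u[13] = 16, u[14] = 8, u[15] = 10, u[16] = 33, u[17] = 39, u[18] = 14, u[19] = 32, u[20] = 4, u[21] = 11, u[22] = 21, u[23] = 42, u[24] = 25, u[25] = 41, u[26] = 37, u[27] = 38, u[28] = 26, u[29] = 29, u[30] = 40, u[31] = 2, u[32] = 35, u[33] = 15, u[34] = 20, u[35] = 7, u[36] = 22, u[37] = 30, u[38] = 28, u[39] = 5, u[40] = 46, u[41] = 24, u[42] = 6, u[43] = 34, u[44] = 27, u[45] = 17, u[46] = 43, u[47] = 13.
Since u[47] = u[1] = 13, the sequence is periodic with period 46.
So u[170] = u[1 + ((170-1) mod 46)] = u[32] = 35.

35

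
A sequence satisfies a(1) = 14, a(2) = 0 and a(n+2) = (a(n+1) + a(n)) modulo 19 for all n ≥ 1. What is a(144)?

Computing terms: a(1) = 14, a(2) = 0, a(3) = 14, a(4) = 14, a(5) = 9, a(6) = 4, a(7) = 13, a(8) = 17, a(9) = 11, a(10) = 9, a(11) = 1, a(12) = 10, a(13) = 11, a(14) = 2, a(15) = 13, a(16) = 15, a(17) = 9, a(18) = 5, a(19) = 14, a(20) = 0.
Since (a(19), a(20)) = (a(1), a(2)) = (14, 0) (two consecutive terms determine the rest), the sequence is periodic with period 18.
So a(144) = a(1 + ((144-1) mod 18)) = a(18) = 5.

5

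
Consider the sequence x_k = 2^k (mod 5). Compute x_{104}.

1

x_1 = 2, x_2 = 4, x_3 = 3, x_4 = 1, x_5 = 2.
The sequence repeats with period 4.
(104 - 1) mod 4 = 3, so x_{104} = x_4 = 1.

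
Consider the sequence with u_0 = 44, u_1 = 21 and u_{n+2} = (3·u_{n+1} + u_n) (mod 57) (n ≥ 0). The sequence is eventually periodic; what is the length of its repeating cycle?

40

Listing terms: u_0 = 44, u_1 = 21, u_2 = 50, u_3 = 0, u_4 = 50, u_5 = 36, u_6 = 44, u_7 = 54, u_8 = 35, u_9 = 45, u_{10} = 56, u_{11} = 42, u_{12} = 11, u_{13} = 18, u_{14} = 8, u_{15} = 42, u_{16} = 20, u_{17} = 45, u_{18} = 41, u_{19} = 54, u_{20} = 32, u_{21} = 36, u_{22} = 26, u_{23} = 0, u_{24} = 26, u_{25} = 21, u_{26} = 32, u_{27} = 3, u_{28} = 41, u_{29} = 12, u_{30} = 20, u_{31} = 15, u_{32} = 8, u_{33} = 39, u_{34} = 11, u_{35} = 15, u_{36} = 56, u_{37} = 12, u_{38} = 35, u_{39} = 3, u_{40} = 44, u_{41} = 21.
Since (u_{40}, u_{41}) = (u_0, u_1) = (44, 21) (two consecutive terms determine the rest), the sequence is periodic with period 40.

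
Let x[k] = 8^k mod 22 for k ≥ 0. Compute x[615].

10

Computing terms: x[0] = 1,  x[1] = 8,  x[2] = 20,  x[3] = 6,  x[4] = 4,  x[5] = 10,  x[6] = 14,  x[7] = 2,  x[8] = 16,  x[9] = 18,  x[10] = 12,  x[11] = 8.
Since x[11] = x[1] = 8, the sequence is eventually periodic: after a pre-period of length 1 it cycles with period 10.
For k ≥ 1, x[k] depends only on (k - 1) mod 10. (615 - 1) mod 10 = 4, so x[615] = x[5] = 10.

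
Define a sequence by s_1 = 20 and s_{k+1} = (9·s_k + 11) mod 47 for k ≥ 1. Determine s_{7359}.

s_1 = 20,  s_2 = 3,  s_3 = 38,  s_4 = 24,  s_5 = 39,  s_6 = 33,  s_7 = 26,  s_8 = 10,  s_9 = 7,  s_{10} = 27,  s_{11} = 19,  s_{12} = 41,  s_{13} = 4,  s_{14} = 0,  s_{15} = 11,  s_{16} = 16,  s_{17} = 14,  s_{18} = 43,  s_{19} = 22,  s_{20} = 21,  s_{21} = 12,  s_{22} = 25,  s_{23} = 1,  s_{24} = 20.
The sequence repeats with period 23.
(7359 - 1) mod 23 = 21, so s_{7359} = s_{22} = 25.

25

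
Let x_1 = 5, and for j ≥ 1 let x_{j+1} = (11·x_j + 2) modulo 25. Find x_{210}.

18

Computing terms: x_1 = 5, x_2 = 7, x_3 = 4, x_4 = 21, x_5 = 8, x_6 = 15, x_7 = 17, x_8 = 14, x_9 = 6, x_{10} = 18, x_{11} = 0, x_{12} = 2, x_{13} = 24, x_{14} = 16, x_{15} = 3, x_{16} = 10, x_{17} = 12, x_{18} = 9, x_{19} = 1, x_{20} = 13, x_{21} = 20, x_{22} = 22, x_{23} = 19, x_{24} = 11, x_{25} = 23, x_{26} = 5.
Since x_{26} = x_1 = 5, the sequence is periodic with period 25.
(210 - 1) mod 25 = 9, so x_{210} = x_{10} = 18.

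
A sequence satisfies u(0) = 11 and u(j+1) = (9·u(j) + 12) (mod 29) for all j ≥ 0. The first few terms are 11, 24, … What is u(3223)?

5

Computing terms: u(0) = 11,  u(1) = 24,  u(2) = 25,  u(3) = 5,  u(4) = 28,  u(5) = 3,  u(6) = 10,  u(7) = 15,  u(8) = 2,  u(9) = 1,  u(10) = 21,  u(11) = 27,  u(12) = 23,  u(13) = 16,  u(14) = 11.
Since u(14) = u(0) = 11, the sequence is periodic with period 14.
So u(3223) = u(0 + ((3223-0) mod 14)) = u(3) = 5.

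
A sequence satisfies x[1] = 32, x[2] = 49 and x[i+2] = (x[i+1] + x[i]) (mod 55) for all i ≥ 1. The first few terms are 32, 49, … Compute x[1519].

x[1] = 32,  x[2] = 49,  x[3] = 26,  x[4] = 20,  x[5] = 46,  x[6] = 11,  x[7] = 2,  x[8] = 13,  x[9] = 15,  x[10] = 28,  x[11] = 43,  x[12] = 16,  x[13] = 4,  x[14] = 20,  x[15] = 24,  x[16] = 44,  x[17] = 13,  x[18] = 2,  x[19] = 15,  x[20] = 17,  x[21] = 32,  x[22] = 49.
Since (x[21], x[22]) = (x[1], x[2]) = (32, 49) (two consecutive terms determine the rest), the sequence is periodic with period 20.
So x[1519] = x[1 + ((1519-1) mod 20)] = x[19] = 15.

15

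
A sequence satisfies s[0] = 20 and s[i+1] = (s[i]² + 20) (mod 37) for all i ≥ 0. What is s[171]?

13

Computing terms: s[0] = 20; s[1] = 13; s[2] = 4; s[3] = 36; s[4] = 21; s[5] = 17; s[6] = 13.
Since s[6] = s[1] = 13, the sequence is eventually periodic: after a pre-period of length 1 it cycles with period 5.
For i ≥ 1, s[i] depends only on (i - 1) mod 5. (171 - 1) mod 5 = 0, so s[171] = s[1] = 13.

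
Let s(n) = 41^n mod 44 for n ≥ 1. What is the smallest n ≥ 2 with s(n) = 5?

8

Listing terms: s(1) = 41,  s(2) = 9,  s(3) = 17,  s(4) = 37,  s(5) = 21,  s(6) = 25,  s(7) = 13,  s(8) = 5,  s(9) = 29,  s(10) = 1,  s(11) = 41.
The sequence repeats with period 10.
The value 5 first appears (with n ≥ 2) at s(8).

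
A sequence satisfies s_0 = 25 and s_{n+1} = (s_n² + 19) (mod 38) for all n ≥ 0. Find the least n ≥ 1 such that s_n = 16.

3

s_0 = 25,  s_1 = 36,  s_2 = 23,  s_3 = 16,  s_4 = 9,  s_5 = 24,  s_6 = 25.
Since s_6 = s_0 = 25, the sequence is periodic with period 6.
The value 16 first appears (with n ≥ 1) at s_3.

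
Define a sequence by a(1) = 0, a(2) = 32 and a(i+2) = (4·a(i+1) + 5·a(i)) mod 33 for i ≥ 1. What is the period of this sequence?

30

We have a(1) = 0, a(2) = 32, a(3) = 29, a(4) = 12, a(5) = 28, a(6) = 7, a(7) = 3, a(8) = 14, a(9) = 5, a(10) = 24, a(11) = 22, a(12) = 10, a(13) = 18, a(14) = 23, a(15) = 17, a(16) = 18, a(17) = 25, a(18) = 25, a(19) = 27, a(20) = 2, a(21) = 11, a(22) = 21, a(23) = 7, a(24) = 1, a(25) = 6, a(26) = 29, a(27) = 14, a(28) = 3, a(29) = 16, a(30) = 13, a(31) = 0, a(32) = 32.
Since (a(31), a(32)) = (a(1), a(2)) = (0, 32) (two consecutive terms determine the rest), the sequence is periodic with period 30.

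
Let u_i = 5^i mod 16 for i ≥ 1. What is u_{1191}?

u_1 = 5, u_2 = 9, u_3 = 13, u_4 = 1, u_5 = 5.
The sequence repeats with period 4.
So u_{1191} = u_{1 + ((1191-1) mod 4)} = u_3 = 13.

13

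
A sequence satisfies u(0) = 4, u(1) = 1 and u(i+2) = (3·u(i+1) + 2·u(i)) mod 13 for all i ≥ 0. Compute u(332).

We have u(0) = 4, u(1) = 1, u(2) = 11, u(3) = 9, u(4) = 10, u(5) = 9, u(6) = 8, u(7) = 3, u(8) = 12, u(9) = 3, u(10) = 7, u(11) = 1, u(12) = 4, u(13) = 1.
The sequence repeats with period 12.
So u(332) = u(0 + ((332-0) mod 12)) = u(8) = 12.

12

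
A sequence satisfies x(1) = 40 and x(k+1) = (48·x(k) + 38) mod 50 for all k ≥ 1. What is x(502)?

Computing terms: x(1) = 40,  x(2) = 8,  x(3) = 22,  x(4) = 44,  x(5) = 0,  x(6) = 38,  x(7) = 12,  x(8) = 14,  x(9) = 10,  x(10) = 18,  x(11) = 2,  x(12) = 34,  x(13) = 20,  x(14) = 48,  x(15) = 42,  x(16) = 4,  x(17) = 30,  x(18) = 28,  x(19) = 32,  x(20) = 24,  x(21) = 40.
Since x(21) = x(1) = 40, the sequence is periodic with period 20.
(502 - 1) mod 20 = 1, so x(502) = x(2) = 8.

8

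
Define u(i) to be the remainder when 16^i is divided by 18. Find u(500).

4

Computing terms: u(0) = 1, u(1) = 16, u(2) = 4, u(3) = 10, u(4) = 16.
Since u(4) = u(1) = 16, the sequence is eventually periodic: after a pre-period of length 1 it cycles with period 3.
For i ≥ 1, u(i) depends only on (i - 1) mod 3. (500 - 1) mod 3 = 1, so u(500) = u(2) = 4.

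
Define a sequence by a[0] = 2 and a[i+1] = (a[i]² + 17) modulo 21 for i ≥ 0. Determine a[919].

Listing terms: a[0] = 2; a[1] = 0; a[2] = 17; a[3] = 12; a[4] = 14; a[5] = 3; a[6] = 5; a[7] = 0.
Since a[7] = a[1] = 0, the sequence is eventually periodic: after a pre-period of length 1 it cycles with period 6.
For i ≥ 1, a[i] depends only on (i - 1) mod 6. (919 - 1) mod 6 = 0, so a[919] = a[1] = 0.

0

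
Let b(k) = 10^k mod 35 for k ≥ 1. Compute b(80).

b(1) = 10, b(2) = 30, b(3) = 20, b(4) = 25, b(5) = 5, b(6) = 15, b(7) = 10.
Since b(7) = b(1) = 10, the sequence is periodic with period 6.
So b(80) = b(1 + ((80-1) mod 6)) = b(2) = 30.

30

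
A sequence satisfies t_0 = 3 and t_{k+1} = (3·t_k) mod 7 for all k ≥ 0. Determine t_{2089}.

2

Listing terms: t_0 = 3; t_1 = 2; t_2 = 6; t_3 = 4; t_4 = 5; t_5 = 1; t_6 = 3.
The sequence repeats with period 6.
So t_{2089} = t_{0 + ((2089-0) mod 6)} = t_1 = 2.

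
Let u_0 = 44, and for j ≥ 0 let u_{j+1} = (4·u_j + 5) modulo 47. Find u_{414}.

44

u_0 = 44,  u_1 = 40,  u_2 = 24,  u_3 = 7,  u_4 = 33,  u_5 = 43,  u_6 = 36,  u_7 = 8,  u_8 = 37,  u_9 = 12,  u_{10} = 6,  u_{11} = 29,  u_{12} = 27,  u_{13} = 19,  u_{14} = 34,  u_{15} = 0,  u_{16} = 5,  u_{17} = 25,  u_{18} = 11,  u_{19} = 2,  u_{20} = 13,  u_{21} = 10,  u_{22} = 45,  u_{23} = 44.
The sequence repeats with period 23.
So u_{414} = u_{0 + ((414-0) mod 23)} = u_0 = 44.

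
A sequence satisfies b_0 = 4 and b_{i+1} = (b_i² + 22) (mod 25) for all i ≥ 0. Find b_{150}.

11

b_0 = 4; b_1 = 13; b_2 = 16; b_3 = 3; b_4 = 6; b_5 = 8; b_6 = 11; b_7 = 18; b_8 = 21; b_9 = 13.
Since b_9 = b_1 = 13, the sequence is eventually periodic: after a pre-period of length 1 it cycles with period 8.
For i ≥ 1, b_i depends only on (i - 1) mod 8. (150 - 1) mod 8 = 5, so b_{150} = b_6 = 11.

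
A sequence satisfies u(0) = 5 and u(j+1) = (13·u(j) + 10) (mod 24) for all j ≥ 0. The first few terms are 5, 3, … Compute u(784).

u(0) = 5,  u(1) = 3,  u(2) = 1,  u(3) = 23,  u(4) = 21,  u(5) = 19,  u(6) = 17,  u(7) = 15,  u(8) = 13,  u(9) = 11,  u(10) = 9,  u(11) = 7,  u(12) = 5.
Since u(12) = u(0) = 5, the sequence is periodic with period 12.
(784 - 0) mod 12 = 4, so u(784) = u(4) = 21.

21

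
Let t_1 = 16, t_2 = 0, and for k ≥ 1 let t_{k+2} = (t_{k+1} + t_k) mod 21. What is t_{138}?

0

We have t_1 = 16,  t_2 = 0,  t_3 = 16,  t_4 = 16,  t_5 = 11,  t_6 = 6,  t_7 = 17,  t_8 = 2,  t_9 = 19,  t_{10} = 0,  t_{11} = 19,  t_{12} = 19,  t_{13} = 17,  t_{14} = 15,  t_{15} = 11,  t_{16} = 5,  t_{17} = 16,  t_{18} = 0.
The sequence repeats with period 16.
(138 - 1) mod 16 = 9, so t_{138} = t_{10} = 0.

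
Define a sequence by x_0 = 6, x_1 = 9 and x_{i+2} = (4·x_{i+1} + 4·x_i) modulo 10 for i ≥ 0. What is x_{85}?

x_0 = 6,  x_1 = 9,  x_2 = 0,  x_3 = 6,  x_4 = 4,  x_5 = 0,  x_6 = 6.
Since (x_5, x_6) = (x_2, x_3) = (0, 6) (two consecutive terms determine the rest), the sequence is eventually periodic: after a pre-period of length 2 it cycles with period 3.
For i ≥ 2, x_i depends only on (i - 2) mod 3. (85 - 2) mod 3 = 2, so x_{85} = x_4 = 4.

4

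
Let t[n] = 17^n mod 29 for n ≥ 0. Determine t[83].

Listing terms: t[0] = 1,  t[1] = 17,  t[2] = 28,  t[3] = 12,  t[4] = 1.
Since t[4] = t[0] = 1, the sequence is periodic with period 4.
(83 - 0) mod 4 = 3, so t[83] = t[3] = 12.

12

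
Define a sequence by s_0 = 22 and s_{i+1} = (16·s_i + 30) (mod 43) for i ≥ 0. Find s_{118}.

Computing terms: s_0 = 22; s_1 = 38; s_2 = 36; s_3 = 4; s_4 = 8; s_5 = 29; s_6 = 21; s_7 = 22.
The sequence repeats with period 7.
So s_{118} = s_{0 + ((118-0) mod 7)} = s_6 = 21.

21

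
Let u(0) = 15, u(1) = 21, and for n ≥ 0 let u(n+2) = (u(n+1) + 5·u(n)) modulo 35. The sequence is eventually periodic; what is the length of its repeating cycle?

21

Computing terms: u(0) = 15,  u(1) = 21,  u(2) = 26,  u(3) = 26,  u(4) = 16,  u(5) = 6,  u(6) = 16,  u(7) = 11,  u(8) = 21,  u(9) = 6,  u(10) = 6,  u(11) = 1,  u(12) = 31,  u(13) = 1,  u(14) = 16,  u(15) = 21,  u(16) = 31,  u(17) = 31,  u(18) = 11,  u(19) = 26,  u(20) = 11,  u(21) = 1,  u(22) = 21,  u(23) = 26.
Since (u(22), u(23)) = (u(1), u(2)) = (21, 26) (two consecutive terms determine the rest), the sequence is eventually periodic: after a pre-period of length 1 it cycles with period 21.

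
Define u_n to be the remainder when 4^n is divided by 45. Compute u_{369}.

19

Listing terms: u_0 = 1,  u_1 = 4,  u_2 = 16,  u_3 = 19,  u_4 = 31,  u_5 = 34,  u_6 = 1.
The sequence repeats with period 6.
So u_{369} = u_{0 + ((369-0) mod 6)} = u_3 = 19.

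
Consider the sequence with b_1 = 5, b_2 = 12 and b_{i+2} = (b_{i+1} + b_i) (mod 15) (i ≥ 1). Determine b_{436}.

b_1 = 5, b_2 = 12, b_3 = 2, b_4 = 14, b_5 = 1, b_6 = 0, b_7 = 1, b_8 = 1, b_9 = 2, b_{10} = 3, b_{11} = 5, b_{12} = 8, b_{13} = 13, b_{14} = 6, b_{15} = 4, b_{16} = 10, b_{17} = 14, b_{18} = 9, b_{19} = 8, b_{20} = 2, b_{21} = 10, b_{22} = 12, b_{23} = 7, b_{24} = 4, b_{25} = 11, b_{26} = 0, b_{27} = 11, b_{28} = 11, b_{29} = 7, b_{30} = 3, b_{31} = 10, b_{32} = 13, b_{33} = 8, b_{34} = 6, b_{35} = 14, b_{36} = 5, b_{37} = 4, b_{38} = 9, b_{39} = 13, b_{40} = 7, b_{41} = 5, b_{42} = 12.
Since (b_{41}, b_{42}) = (b_1, b_2) = (5, 12) (two consecutive terms determine the rest), the sequence is periodic with period 40.
(436 - 1) mod 40 = 35, so b_{436} = b_{36} = 5.

5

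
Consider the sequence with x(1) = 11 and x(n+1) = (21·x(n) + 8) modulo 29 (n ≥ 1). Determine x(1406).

Listing terms: x(1) = 11; x(2) = 7; x(3) = 10; x(4) = 15; x(5) = 4; x(6) = 5; x(7) = 26; x(8) = 3; x(9) = 13; x(10) = 20; x(11) = 22; x(12) = 6; x(13) = 18; x(14) = 9; x(15) = 23; x(16) = 27; x(17) = 24; x(18) = 19; x(19) = 1; x(20) = 0; x(21) = 8; x(22) = 2; x(23) = 21; x(24) = 14; x(25) = 12; x(26) = 28; x(27) = 16; x(28) = 25; x(29) = 11.
Since x(29) = x(1) = 11, the sequence is periodic with period 28.
(1406 - 1) mod 28 = 5, so x(1406) = x(6) = 5.

5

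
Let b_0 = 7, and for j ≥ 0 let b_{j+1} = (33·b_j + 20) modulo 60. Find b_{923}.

Listing terms: b_0 = 7,  b_1 = 11,  b_2 = 23,  b_3 = 59,  b_4 = 47,  b_5 = 11.
Since b_5 = b_1 = 11, the sequence is eventually periodic: after a pre-period of length 1 it cycles with period 4.
For j ≥ 1, b_j depends only on (j - 1) mod 4. (923 - 1) mod 4 = 2, so b_{923} = b_3 = 59.

59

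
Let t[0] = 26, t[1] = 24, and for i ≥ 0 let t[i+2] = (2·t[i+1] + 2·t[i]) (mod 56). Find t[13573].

24

Listing terms: t[0] = 26,  t[1] = 24,  t[2] = 44,  t[3] = 24,  t[4] = 24,  t[5] = 40,  t[6] = 16,  t[7] = 0,  t[8] = 32,  t[9] = 8,  t[10] = 24,  t[11] = 8,  t[12] = 8,  t[13] = 32,  t[14] = 24,  t[15] = 0,  t[16] = 48,  t[17] = 40,  t[18] = 8,  t[19] = 40,  t[20] = 40,  t[21] = 48,  t[22] = 8,  t[23] = 0,  t[24] = 16,  t[25] = 32,  t[26] = 40,  t[27] = 32,  t[28] = 32,  t[29] = 16,  t[30] = 40,  t[31] = 0,  t[32] = 24,  t[33] = 48,  t[34] = 32,  t[35] = 48,  t[36] = 48,  t[37] = 24,  t[38] = 32,  t[39] = 0,  t[40] = 8,  t[41] = 16,  t[42] = 48,  t[43] = 16,  t[44] = 16,  t[45] = 8,  t[46] = 48,  t[47] = 0,  t[48] = 40,  t[49] = 24,  t[50] = 16,  t[51] = 24,  t[52] = 24.
Since (t[51], t[52]) = (t[3], t[4]) = (24, 24) (two consecutive terms determine the rest), the sequence is eventually periodic: after a pre-period of length 3 it cycles with period 48.
For i ≥ 3, t[i] depends only on (i - 3) mod 48. (13573 - 3) mod 48 = 34, so t[13573] = t[37] = 24.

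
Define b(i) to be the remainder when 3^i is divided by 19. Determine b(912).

11

Listing terms: b(1) = 3, b(2) = 9, b(3) = 8, b(4) = 5, b(5) = 15, b(6) = 7, b(7) = 2, b(8) = 6, b(9) = 18, b(10) = 16, b(11) = 10, b(12) = 11, b(13) = 14, b(14) = 4, b(15) = 12, b(16) = 17, b(17) = 13, b(18) = 1, b(19) = 3.
The sequence repeats with period 18.
(912 - 1) mod 18 = 11, so b(912) = b(12) = 11.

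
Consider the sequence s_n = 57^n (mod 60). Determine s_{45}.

Computing terms: s_0 = 1; s_1 = 57; s_2 = 9; s_3 = 33; s_4 = 21; s_5 = 57.
Since s_5 = s_1 = 57, the sequence is eventually periodic: after a pre-period of length 1 it cycles with period 4.
For n ≥ 1, s_n depends only on (n - 1) mod 4. (45 - 1) mod 4 = 0, so s_{45} = s_1 = 57.

57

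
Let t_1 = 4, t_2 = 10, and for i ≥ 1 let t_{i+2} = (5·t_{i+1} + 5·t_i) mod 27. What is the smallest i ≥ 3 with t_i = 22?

Computing terms: t_1 = 4; t_2 = 10; t_3 = 16; t_4 = 22; t_5 = 1; t_6 = 7; t_7 = 13; t_8 = 19; t_9 = 25; t_{10} = 4; t_{11} = 10.
The sequence repeats with period 9.
The value 22 first appears (with i ≥ 3) at t_4.

4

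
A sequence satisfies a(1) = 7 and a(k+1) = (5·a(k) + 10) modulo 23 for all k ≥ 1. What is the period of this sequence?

Listing terms: a(1) = 7; a(2) = 22; a(3) = 5; a(4) = 12; a(5) = 1; a(6) = 15; a(7) = 16; a(8) = 21; a(9) = 0; a(10) = 10; a(11) = 14; a(12) = 11; a(13) = 19; a(14) = 13; a(15) = 6; a(16) = 17; a(17) = 3; a(18) = 2; a(19) = 20; a(20) = 18; a(21) = 8; a(22) = 4; a(23) = 7.
The sequence repeats with period 22.

22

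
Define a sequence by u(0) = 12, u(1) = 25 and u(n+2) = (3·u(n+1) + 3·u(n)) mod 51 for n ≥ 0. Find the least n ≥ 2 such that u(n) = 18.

We have u(0) = 12; u(1) = 25; u(2) = 9; u(3) = 0; u(4) = 27; u(5) = 30; u(6) = 18; u(7) = 42; u(8) = 27; u(9) = 3; u(10) = 39; u(11) = 24; u(12) = 36; u(13) = 27; u(14) = 36; u(15) = 36; u(16) = 12; u(17) = 42; u(18) = 9; u(19) = 0.
Since (u(18), u(19)) = (u(2), u(3)) = (9, 0) (two consecutive terms determine the rest), the sequence is eventually periodic: after a pre-period of length 2 it cycles with period 16.
The value 18 first appears (with n ≥ 2) at u(6).

6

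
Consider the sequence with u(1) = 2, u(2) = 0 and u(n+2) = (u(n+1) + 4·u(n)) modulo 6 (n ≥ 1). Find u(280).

4

u(1) = 2,  u(2) = 0,  u(3) = 2,  u(4) = 2,  u(5) = 4,  u(6) = 0,  u(7) = 4,  u(8) = 4,  u(9) = 2,  u(10) = 0.
The sequence repeats with period 8.
(280 - 1) mod 8 = 7, so u(280) = u(8) = 4.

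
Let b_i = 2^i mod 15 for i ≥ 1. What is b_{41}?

We have b_1 = 2, b_2 = 4, b_3 = 8, b_4 = 1, b_5 = 2.
Since b_5 = b_1 = 2, the sequence is periodic with period 4.
So b_{41} = b_{1 + ((41-1) mod 4)} = b_1 = 2.

2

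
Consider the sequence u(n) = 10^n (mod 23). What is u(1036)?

8

We have u(0) = 1,  u(1) = 10,  u(2) = 8,  u(3) = 11,  u(4) = 18,  u(5) = 19,  u(6) = 6,  u(7) = 14,  u(8) = 2,  u(9) = 20,  u(10) = 16,  u(11) = 22,  u(12) = 13,  u(13) = 15,  u(14) = 12,  u(15) = 5,  u(16) = 4,  u(17) = 17,  u(18) = 9,  u(19) = 21,  u(20) = 3,  u(21) = 7,  u(22) = 1.
The sequence repeats with period 22.
So u(1036) = u(0 + ((1036-0) mod 22)) = u(2) = 8.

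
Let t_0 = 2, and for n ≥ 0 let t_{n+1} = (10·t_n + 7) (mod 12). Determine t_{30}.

5

Computing terms: t_0 = 2; t_1 = 3; t_2 = 1; t_3 = 5; t_4 = 9; t_5 = 1.
Since t_5 = t_2 = 1, the sequence is eventually periodic: after a pre-period of length 2 it cycles with period 3.
For n ≥ 2, t_n depends only on (n - 2) mod 3. (30 - 2) mod 3 = 1, so t_{30} = t_3 = 5.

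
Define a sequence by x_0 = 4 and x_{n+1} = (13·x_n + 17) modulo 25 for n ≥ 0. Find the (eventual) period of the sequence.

Computing terms: x_0 = 4,  x_1 = 19,  x_2 = 14,  x_3 = 24,  x_4 = 4.
The sequence repeats with period 4.

4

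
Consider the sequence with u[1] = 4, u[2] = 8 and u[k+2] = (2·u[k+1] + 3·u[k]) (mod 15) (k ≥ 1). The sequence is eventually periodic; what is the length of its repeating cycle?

We have u[1] = 4,  u[2] = 8,  u[3] = 13,  u[4] = 5,  u[5] = 4,  u[6] = 8.
The sequence repeats with period 4.

4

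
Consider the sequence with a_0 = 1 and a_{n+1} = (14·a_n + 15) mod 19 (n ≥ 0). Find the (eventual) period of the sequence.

a_0 = 1, a_1 = 10, a_2 = 3, a_3 = 0, a_4 = 15, a_5 = 16, a_6 = 11, a_7 = 17, a_8 = 6, a_9 = 4, a_{10} = 14, a_{11} = 2, a_{12} = 5, a_{13} = 9, a_{14} = 8, a_{15} = 13, a_{16} = 7, a_{17} = 18, a_{18} = 1.
The sequence repeats with period 18.

18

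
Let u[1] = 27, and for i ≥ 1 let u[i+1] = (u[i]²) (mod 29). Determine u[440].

Computing terms: u[1] = 27,  u[2] = 4,  u[3] = 16,  u[4] = 24,  u[5] = 25,  u[6] = 16.
Since u[6] = u[3] = 16, the sequence is eventually periodic: after a pre-period of length 2 it cycles with period 3.
For i ≥ 3, u[i] depends only on (i - 3) mod 3. (440 - 3) mod 3 = 2, so u[440] = u[5] = 25.

25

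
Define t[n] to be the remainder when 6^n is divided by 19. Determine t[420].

11

We have t[0] = 1, t[1] = 6, t[2] = 17, t[3] = 7, t[4] = 4, t[5] = 5, t[6] = 11, t[7] = 9, t[8] = 16, t[9] = 1.
The sequence repeats with period 9.
So t[420] = t[0 + ((420-0) mod 9)] = t[6] = 11.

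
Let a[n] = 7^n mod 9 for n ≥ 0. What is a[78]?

We have a[0] = 1, a[1] = 7, a[2] = 4, a[3] = 1.
The sequence repeats with period 3.
(78 - 0) mod 3 = 0, so a[78] = a[0] = 1.

1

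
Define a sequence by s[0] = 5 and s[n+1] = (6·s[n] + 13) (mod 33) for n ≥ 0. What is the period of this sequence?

10

s[0] = 5; s[1] = 10; s[2] = 7; s[3] = 22; s[4] = 13; s[5] = 25; s[6] = 31; s[7] = 1; s[8] = 19; s[9] = 28; s[10] = 16; s[11] = 10.
Since s[11] = s[1] = 10, the sequence is eventually periodic: after a pre-period of length 1 it cycles with period 10.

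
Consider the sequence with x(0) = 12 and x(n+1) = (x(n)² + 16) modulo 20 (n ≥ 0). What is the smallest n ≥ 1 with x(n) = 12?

3

We have x(0) = 12,  x(1) = 0,  x(2) = 16,  x(3) = 12.
Since x(3) = x(0) = 12, the sequence is periodic with period 3.
The value 12 next appears (with n ≥ 1) at x(3).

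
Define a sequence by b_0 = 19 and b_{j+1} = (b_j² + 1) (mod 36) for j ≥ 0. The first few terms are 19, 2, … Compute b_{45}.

26

We have b_0 = 19, b_1 = 2, b_2 = 5, b_3 = 26, b_4 = 29, b_5 = 14, b_6 = 17, b_7 = 2.
Since b_7 = b_1 = 2, the sequence is eventually periodic: after a pre-period of length 1 it cycles with period 6.
For j ≥ 1, b_j depends only on (j - 1) mod 6. (45 - 1) mod 6 = 2, so b_{45} = b_3 = 26.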